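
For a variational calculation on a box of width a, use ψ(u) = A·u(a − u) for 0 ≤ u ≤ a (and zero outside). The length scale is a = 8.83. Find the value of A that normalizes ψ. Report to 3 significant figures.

Require ∫ |ψ|² du = 1 over the whole domain.
Expanding the polynomial and integrating term by term, ∫|ψ|² du = A²·(a^5/30).
So A² = (a^5/30)^(−1).
Plugging in a = 8.83 yields A = 0.02364.

A ≈ 0.0236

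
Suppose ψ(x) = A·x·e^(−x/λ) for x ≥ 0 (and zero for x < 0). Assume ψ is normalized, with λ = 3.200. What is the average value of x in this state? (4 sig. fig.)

⟨x⟩ ≈ 4.800

By definition ⟨x⟩ = ∫ x |ψ(x)|² dx.
Recall ∫₀^∞ x^m e^(−x/β) dx = m!·β^(m+1), evaluating both integrals, ⟨x⟩ = 3·λ/2.
Putting λ = 3.200 gives 4.8000.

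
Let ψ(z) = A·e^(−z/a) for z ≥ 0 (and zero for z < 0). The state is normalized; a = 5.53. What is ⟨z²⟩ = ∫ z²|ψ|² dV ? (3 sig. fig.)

⟨z^2⟩ ≈ 15.3

By definition ⟨z²⟩ = ∫ z^2 |ψ(z)|² dz.
Using ∫₀^∞ zⁿ e^(−αz) dz = n!/αⁿ⁺¹, evaluating both integrals, ⟨z²⟩ = a^2/2.
Putting a = 5.53 gives 15.29.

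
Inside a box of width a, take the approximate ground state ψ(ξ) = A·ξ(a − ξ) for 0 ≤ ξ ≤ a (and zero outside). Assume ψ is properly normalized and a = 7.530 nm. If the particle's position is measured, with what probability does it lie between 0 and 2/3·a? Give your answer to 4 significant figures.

|ψ|² is the probability density, so P = ∫_{0}^{2/3·a} |ψ|² dξ.
With A² fixed by ∫|ψ|² = 1, i.e. A² = (a^5/30)^(−1), substitute and integrate.
Substituting u = ξ/a, A² and the length scale cancel in the ratio: P = ∫_{0}^{2/3} u^2·(1 - u)^2 du / ∫_{0}^{1} u^2·(1 - u)^2 du.
With ∫ u^2·(1 - u)^2 du = u^3·(6·u^2 - 15·u + 10)/30 + C, the region integral is 32/1215 and the full one is 1/30.
This works out to P = 64/81.

P ≈ 0.7901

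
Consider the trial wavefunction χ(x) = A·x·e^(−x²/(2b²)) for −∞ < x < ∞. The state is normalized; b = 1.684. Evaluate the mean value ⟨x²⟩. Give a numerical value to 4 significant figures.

⟨x^2⟩ ≈ 4.254

By definition ⟨x²⟩ = ∫ x^2 |χ(x)|² dx.
With ∫_{−∞}^{∞} x^(2m) e^(−αx²) dx = (2m−1)!!·√π / (2^m α^(m+1/2)), evaluating both integrals, ⟨x²⟩ = 3·b^2/2.
With b = 1.684, ⟨x^2⟩ = 4.2538.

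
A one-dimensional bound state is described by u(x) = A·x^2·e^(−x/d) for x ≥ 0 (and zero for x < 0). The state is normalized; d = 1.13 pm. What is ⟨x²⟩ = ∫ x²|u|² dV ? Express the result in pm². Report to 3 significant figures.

⟨x^2⟩ ≈ 9.58 pm^2

⟨x²⟩ = ∫ x^2 |u|² dx over the full domain.
With ∫₀^∞ x^6 e^(−αx) dx = 6!/α^7, since the A² factors cancel between numerator and denominator, ⟨x²⟩ = 15·d^2/2.
Putting d = 1.13 gives 9.577.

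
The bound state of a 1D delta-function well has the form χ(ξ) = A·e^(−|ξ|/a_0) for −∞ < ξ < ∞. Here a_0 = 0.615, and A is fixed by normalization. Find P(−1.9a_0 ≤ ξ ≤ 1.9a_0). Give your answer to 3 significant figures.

|χ|² is the probability density, so P = ∫_{−1.9a_0}^{1.9a_0} |χ|² dξ.
The normalization integral ∫|χ|²dξ over the whole domain equals a_0·A², and A² cancels in the ratio.
Both integrals are even about ξ = 0, so only the ξ ≥ 0 halves are needed (the factors of 2 cancel). Substituting u = ξ/a_0, A² and the length scale cancel in the ratio: P = ∫_{0}^{1.9} e^(-2·u) du / ∫_{0}^{∞} e^(-2·u) du.
Using ∫ e^(-2·u) du = -e^(-2·u)/2, the numerator is 1/2 - e^(-19/5)/2 and the denominator is 1/2.
Taking the ratio, P = 0.9776.

P ≈ 0.978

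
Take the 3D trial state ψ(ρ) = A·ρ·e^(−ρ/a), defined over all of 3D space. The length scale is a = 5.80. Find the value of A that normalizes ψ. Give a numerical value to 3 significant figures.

A ≈ 0.00402

We need A² ∫|f|² 4πρ² dρ = 1, taking the integral from 0 to ∞.
The angular integral contributes 4π, leaving ∫₀^∞ ρ²|ψ|² dρ.
The integral (without the A² prefactor) comes out to 3·π·a^5.
So A² = (3·π·a^5)^(−1).
With a = 5.80: A² = 0.00001617 and A = 0.004021.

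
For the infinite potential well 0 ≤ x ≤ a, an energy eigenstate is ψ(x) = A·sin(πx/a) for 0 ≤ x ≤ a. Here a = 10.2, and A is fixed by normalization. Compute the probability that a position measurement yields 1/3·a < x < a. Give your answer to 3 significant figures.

P = ∫_{1/3·a}^{a} |ψ(x)|² dx.
Since A² = 1/(a/2), this is the region integral divided by the full normalization integral.
In terms of u = x/a (A² and the length scale cancel between numerator and denominator), P = [∫_{1/3}^{1} sin(π·u)^2 du] / [∫_{0}^{1} sin(π·u)^2 du].
With ∫ sin(π·u)^2 du = u/2 - sin(2·π·u)/(4·π) + C, the region integral is √(3)/(8·π) + 1/3 and the full one is 1/2.
This works out to P = √(3)/(4·π) + 2/3.

P ≈ 0.804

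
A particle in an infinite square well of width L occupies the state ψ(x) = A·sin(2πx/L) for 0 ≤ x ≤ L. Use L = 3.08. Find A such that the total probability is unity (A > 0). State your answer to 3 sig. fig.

Require ∫ |ψ|² dx = 1 over the whole domain.
With ∫₀^L sin²(nπx/L) dx = L/2, carrying out the integral gives A² · L/2.
So A² = (L/2)^(−1).
Substituting L = 3.08 gives A² = 0.6494, so A = 0.8058.

A ≈ 0.806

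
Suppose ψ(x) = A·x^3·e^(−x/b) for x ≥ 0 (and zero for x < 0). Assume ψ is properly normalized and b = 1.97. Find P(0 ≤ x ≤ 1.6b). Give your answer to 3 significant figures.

P ≈ 0.0446

The probability is P = ∫ |ψ|² dx over [0, 1.6b].
Since A² = 1/(45·b^7/8), this is the region integral divided by the full normalization integral.
In terms of u = x/b (A² and the length scale cancel between numerator and denominator), P = [∫_{0}^{1.6} u^6·e^(-2·u) du] / [∫_{0}^{∞} u^6·e^(-2·u) du].
Using ∫ u^6·e^(-2·u) du = -(4·u^6 + 12·u^5 + 30·u^4 + 60·u^3 + 90·u^2 + 90·u + 45)·e^(-2·u)/8, the numerator is ≈ 0.25098 and the denominator is 45/8.
Taking the ratio, P = 0.04462.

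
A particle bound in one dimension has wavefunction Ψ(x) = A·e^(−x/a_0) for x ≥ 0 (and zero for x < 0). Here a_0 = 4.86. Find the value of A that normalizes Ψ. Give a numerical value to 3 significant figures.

A ≈ 0.642

We need A² ∫|f|² dx = 1, taking the integral from 0 to ∞.
With Ψ = A·e^(−x/a_0), the integral evaluates to A²·[a_0/2].
Setting this equal to 1 gives A² = 1/(a_0/2).
Substituting a_0 = 4.86 gives A² = 0.4115, so A = 0.6415.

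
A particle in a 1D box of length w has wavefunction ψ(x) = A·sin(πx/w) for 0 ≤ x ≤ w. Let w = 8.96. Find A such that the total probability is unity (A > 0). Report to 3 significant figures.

We need A² ∫|f|² dx = 1, taking the integral from 0 to w.
∫|ψ|² dx = A²·(w/2).
With w = 8.96: A² = 0.2232 and A = 0.4725.

A ≈ 0.472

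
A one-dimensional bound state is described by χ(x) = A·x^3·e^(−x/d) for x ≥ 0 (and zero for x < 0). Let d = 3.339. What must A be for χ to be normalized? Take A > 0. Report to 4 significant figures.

A ≈ 0.006198

We need A² ∫|f|² dx = 1, taking the integral from 0 to ∞.
With χ = A·x^3·e^(−x/d), the integral evaluates to A²·[45·d^7/8].
Setting this equal to 1 gives A² = 1/(45·d^7/8).
With d = 3.339: A² = 0.000038420 and A = 0.0061984.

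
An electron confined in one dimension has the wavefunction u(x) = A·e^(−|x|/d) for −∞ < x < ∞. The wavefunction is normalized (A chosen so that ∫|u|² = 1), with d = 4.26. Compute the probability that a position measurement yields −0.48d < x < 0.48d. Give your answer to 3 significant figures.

P ≈ 0.617

The probability is P = ∫ |u|² dx over [−0.48d, 0.48d].
Since A² = 1/(d), this is the region integral divided by the full normalization integral.
By symmetry take twice the x ≥ 0 contribution in numerator and denominator; the 2's cancel. Substituting t = x/d, A² and the length scale cancel in the ratio: P = ∫_{0}^{0.48} e^(-2·t) dt / ∫_{0}^{∞} e^(-2·t) dt.
With ∫ e^(-2·t) dt = -e^(-2·t)/2 + C, the region integral is 1/2 - e^(-24/25)/2 and the full one is 1/2.
Evaluating gives P = 0.6171.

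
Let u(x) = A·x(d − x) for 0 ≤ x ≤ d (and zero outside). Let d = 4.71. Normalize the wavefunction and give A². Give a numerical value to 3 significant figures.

Normalization requires ∫|u|² dx = 1, integrated from 0 to d.
Expanding the polynomial and integrating term by term, carrying out the integral gives A² · d^5/30.
Setting this equal to 1 gives A² = 1/(d^5/30).
Substituting d = 4.71 gives A² = 0.01294, so A = 0.1138.

A^2 ≈ 0.0129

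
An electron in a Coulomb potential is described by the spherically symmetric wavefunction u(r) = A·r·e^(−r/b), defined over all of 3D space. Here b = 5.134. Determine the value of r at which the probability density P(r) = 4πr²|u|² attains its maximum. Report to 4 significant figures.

r ≈ 10.27

Differentiate P(r) = 4πr²|u|² with respect to r and set to zero.
Solving yields r = 2·b.
With b = 5.134, the most probable radial distance is 10.268.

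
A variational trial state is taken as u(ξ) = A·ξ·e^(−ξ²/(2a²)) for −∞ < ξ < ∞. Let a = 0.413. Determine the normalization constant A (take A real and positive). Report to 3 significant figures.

The normalization condition is ∫|u|² dξ = 1 from −∞ to ∞.
With u = A·ξ·e^(−ξ²/(2a²)), the integral evaluates to A²·[√(π)·a^3/2].
So A² = (√(π)·a^3/2)^(−1).
Plugging in a = 0.413 yields A = 4.002.

A ≈ 4.00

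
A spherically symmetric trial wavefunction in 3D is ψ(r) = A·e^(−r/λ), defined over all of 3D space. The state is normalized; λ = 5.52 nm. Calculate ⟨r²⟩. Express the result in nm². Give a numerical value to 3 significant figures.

The expectation value is the |ψ|²-weighted average of r^2: ∫ r^2|ψ|² 4πr² dr.
Recall ∫₀^∞ r^m e^(−r/β) dr = m!·β^(m+1), evaluating both integrals, ⟨r²⟩ = 3·λ^2.
Putting λ = 5.52 gives 91.41.

⟨r^2⟩ ≈ 91.4 nm^2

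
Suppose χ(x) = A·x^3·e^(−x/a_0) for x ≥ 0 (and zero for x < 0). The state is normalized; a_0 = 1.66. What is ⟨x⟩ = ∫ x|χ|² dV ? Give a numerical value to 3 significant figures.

The expectation value is the |χ|²-weighted average of x: ∫ x|χ|² dx.
The ratio of the moment integral to the normalization integral gives ⟨x⟩ = 7·a_0/2.
With a_0 = 1.66, ⟨x⟩ = 5.810.

⟨x⟩ ≈ 5.81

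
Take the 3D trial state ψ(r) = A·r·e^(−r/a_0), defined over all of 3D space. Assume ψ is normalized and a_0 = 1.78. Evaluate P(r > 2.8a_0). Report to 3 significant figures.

P = ∫ |ψ|² 4πr² dr over r > 2.8a_0.
A² is fixed by ∫₀^∞ 4πr²|ψ|² dr = 1, i.e. A² = (3·π·a_0^5)^(−1).
Let u = r/a_0; then A², 4π and the length scale all cancel, so P = ∫_{2.8}^{∞} u^4·e^(-2·u) du ÷ ∫_{0}^{∞} u^4·e^(-2·u) du.
With ∫ u^4·e^(-2·u) du = -(u^4/2 + u^3 + 3·u^2/2 + 3·u/2 + 3/4)·e^(-2·u) + C, the region integral is ≈ 0.25661 and the full one is 3/4.
The region integral divided by the full integral gives P = 0.3422.

P ≈ 0.342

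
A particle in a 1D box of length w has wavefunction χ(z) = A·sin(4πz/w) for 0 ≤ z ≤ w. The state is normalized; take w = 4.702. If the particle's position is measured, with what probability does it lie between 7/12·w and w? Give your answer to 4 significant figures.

P = ∫_{7/12·w}^{w} |χ(z)|² dz.
The normalization integral ∫|χ|²dz over the whole domain equals w/2·A², and A² cancels in the ratio.
Let u = z/w; then A² and the length scale cancel, so P = ∫_{7/12}^{1} sin(4·π·u)^2 du ÷ ∫_{0}^{1} sin(4·π·u)^2 du.
An antiderivative of sin(4·π·u)^2 is u/2 - sin(4·π·u)·cos(4·π·u)/(8·π); evaluating from 7/12 to 1 gives √(3)/(32·π) + 5/24, while the full integral is 1/2.
Taking the ratio, P = √(3)/(16·π) + 5/12.

P ≈ 0.4511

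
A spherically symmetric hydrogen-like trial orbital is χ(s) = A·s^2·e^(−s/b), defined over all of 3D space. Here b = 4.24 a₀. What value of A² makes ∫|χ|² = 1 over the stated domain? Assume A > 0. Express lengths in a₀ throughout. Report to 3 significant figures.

A^2 ≈ 5.74E-7 a₀^(-7)

The normalization condition is ∫|χ|² 4πs² ds = 1 from 0 to ∞.
The angular integral contributes 4π, leaving ∫₀^∞ s²|χ|² ds.
∫|χ|² 4πs² ds = A²·(45·π·b^7/2).
Hence A² = 1/[45·π·b^7/2].
Substituting b = 4.24 gives A² = 5.743E-7, so A = 0.0007578.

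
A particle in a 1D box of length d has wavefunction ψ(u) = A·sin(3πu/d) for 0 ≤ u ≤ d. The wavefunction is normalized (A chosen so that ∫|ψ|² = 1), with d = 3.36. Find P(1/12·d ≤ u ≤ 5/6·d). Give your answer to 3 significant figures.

P = ∫_{1/12·d}^{5/6·d} |ψ(u)|² du.
Since A² = 1/(d/2), this is the region integral divided by the full normalization integral.
Let t = u/d; then A² and the length scale cancel, so P = ∫_{1/12}^{5/6} sin(3·π·t)^2 dt ÷ ∫_{0}^{1} sin(3·π·t)^2 dt.
An antiderivative of sin(3·π·t)^2 is t/2 - sin(6·π·t)/(12·π); evaluating from 1/12 to 5/6 gives 1/(12·π) + 3/8, while the full integral is 1/2.
This works out to P = (2 + 9·π)/(12·π).

P ≈ 0.803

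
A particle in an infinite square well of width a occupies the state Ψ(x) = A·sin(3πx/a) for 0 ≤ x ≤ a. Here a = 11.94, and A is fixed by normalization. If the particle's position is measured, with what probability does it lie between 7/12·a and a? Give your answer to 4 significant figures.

P ≈ 0.3636

P = ∫_{7/12·a}^{a} |Ψ(x)|² dx.
Since A² = 1/(a/2), this is the region integral divided by the full normalization integral.
In terms of u = x/a (A² and the length scale cancel between numerator and denominator), P = [∫_{7/12}^{1} sin(3·π·u)^2 du] / [∫_{0}^{1} sin(3·π·u)^2 du].
With ∫ sin(3·π·u)^2 du = u/2 - sin(6·π·u)/(12·π) + C, the region integral is 5/24 - 1/(12·π) and the full one is 1/2.
Evaluating gives P = (-2 + 5·π)/(12·π).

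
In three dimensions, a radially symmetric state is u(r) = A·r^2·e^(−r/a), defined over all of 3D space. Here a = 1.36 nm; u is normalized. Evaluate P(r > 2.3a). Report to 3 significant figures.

With dV = 4πr²dr, the probability is ∫|u|² dV over r > 2.3a.
Normalization gives A² = 1/(45·π·a^7/2).
Let t = r/a; then A², 4π and the length scale all cancel, so P = ∫_{2.3}^{∞} t^6·e^(-2·t) dt ÷ ∫_{0}^{∞} t^6·e^(-2·t) dt.
Using ∫ t^6·e^(-2·t) dt = -(4·t^6 + 12·t^5 + 30·t^4 + 60·t^3 + 90·t^2 + 90·t + 45)·e^(-2·t)/8, the numerator is ≈ 4.6014 and the denominator is 45/8.
The region integral divided by the full integral gives P = 0.8180.

P ≈ 0.818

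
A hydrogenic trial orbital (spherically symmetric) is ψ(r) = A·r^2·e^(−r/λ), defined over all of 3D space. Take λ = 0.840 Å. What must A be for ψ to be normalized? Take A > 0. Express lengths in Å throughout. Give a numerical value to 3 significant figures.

We need A² ∫|f|² 4πr² dr = 1, taking the integral from 0 to ∞.
The angular integral contributes 4π, leaving ∫₀^∞ r²|ψ|² dr.
∫|ψ|² 4πr² dr = A²·(45·π·λ^7/2).
Plugging in λ = 0.840 yields A = 0.2190.

A ≈ 0.219 Å^(-7/2)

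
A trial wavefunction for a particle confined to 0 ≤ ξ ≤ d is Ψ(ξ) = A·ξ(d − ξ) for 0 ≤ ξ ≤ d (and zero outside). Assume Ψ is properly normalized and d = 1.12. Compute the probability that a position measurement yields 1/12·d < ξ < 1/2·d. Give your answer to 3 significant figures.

P ≈ 0.495

The probability is P = ∫ |Ψ|² dξ over [1/12·d, 1/2·d].
Since A² = 1/(d^5/30), this is the region integral divided by the full normalization integral.
Let u = ξ/d; then A² and the length scale cancel, so P = ∫_{1/12}^{1/2} u^2·(1 - u)^2 du ÷ ∫_{0}^{1} u^2·(1 - u)^2 du.
With ∫ u^2·(1 - u)^2 du = u^3·(6·u^2 - 15·u + 10)/30 + C, the region integral is ≈ 0.016497 and the full one is 1/30.
Evaluating gives P = 0.4949.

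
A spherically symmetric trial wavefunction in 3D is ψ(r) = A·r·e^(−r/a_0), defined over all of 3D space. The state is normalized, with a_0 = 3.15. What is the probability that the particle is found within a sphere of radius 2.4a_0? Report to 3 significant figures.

P ≈ 0.524

Integrate the radial probability density 4πr²|ψ|² over r ≤ 2.4a_0.
The full normalization integral is A²·[3·π·a_0^5] = 1, fixing A².
Substituting u = r/a_0, A², 4π and the length scale all cancel in the ratio: P = ∫_{0}^{2.4} u^4·e^(-2·u) du / ∫_{0}^{∞} u^4·e^(-2·u) du.
An antiderivative of u^4·e^(-2·u) is -(u^4/2 + u^3 + 3·u^2/2 + 3·u/2 + 3/4)·e^(-2·u); evaluating from 0 to 2.4 gives ≈ 0.39281, while the full integral is 3/4.
Taking the ratio yields P = 0.5237.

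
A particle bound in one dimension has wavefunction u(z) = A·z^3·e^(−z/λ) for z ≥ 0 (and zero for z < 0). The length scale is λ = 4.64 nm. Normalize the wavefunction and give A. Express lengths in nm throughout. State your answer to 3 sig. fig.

A ≈ 0.00196 nm^(-7/2)

Normalization requires ∫|u|² dz = 1, integrated from 0 to ∞.
Recall ∫₀^∞ z^m e^(−z/β) dz = m!·β^(m+1), ∫|u|² dz = A²·(45·λ^7/8).
Plugging in λ = 4.64 yields A = 0.001959.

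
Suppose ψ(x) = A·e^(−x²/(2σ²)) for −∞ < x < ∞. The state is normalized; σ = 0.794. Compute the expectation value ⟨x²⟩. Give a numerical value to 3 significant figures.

⟨x^2⟩ ≈ 0.315

By definition ⟨x²⟩ = ∫ x^2 |ψ(x)|² dx.
Evaluating both integrals, ⟨x²⟩ = σ^2/2.
Putting σ = 0.794 gives 0.3152.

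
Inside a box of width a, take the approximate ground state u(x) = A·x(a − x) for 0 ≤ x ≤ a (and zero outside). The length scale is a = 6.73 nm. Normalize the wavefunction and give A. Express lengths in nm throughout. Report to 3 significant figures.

A ≈ 0.0466 nm^(-5/2)

Normalization requires ∫|u|² dx = 1, integrated from 0 to a.
Expanding the polynomial and integrating term by term, with u = A·x(a − x), the integral evaluates to A²·[a^5/30].
So A² = (a^5/30)^(−1).
Substituting a = 6.73 gives A² = 0.002173, so A = 0.04661.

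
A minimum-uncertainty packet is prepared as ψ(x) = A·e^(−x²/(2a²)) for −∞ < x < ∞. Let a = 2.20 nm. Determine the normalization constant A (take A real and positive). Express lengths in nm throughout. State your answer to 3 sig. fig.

Normalization requires ∫|ψ|² dx = 1, integrated from −∞ to ∞.
Using the Gaussian integral ∫_{−∞}^{∞} e^(−αx²) dx = √(π/α), with ψ = A·e^(−x²/(2a²)), the integral evaluates to A²·[√(π)·a].
Hence A² = 1/[√(π)·a].
With a = 2.20: A² = 0.2564 and A = 0.5064.

A ≈ 0.506 nm^(-1/2)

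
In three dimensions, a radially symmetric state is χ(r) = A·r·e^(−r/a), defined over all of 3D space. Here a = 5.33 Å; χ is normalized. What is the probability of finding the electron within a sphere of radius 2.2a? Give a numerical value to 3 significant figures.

P = ∫ |χ|² 4πr² dr over r ≤ 2.2a.
A² is fixed by ∫₀^∞ 4πr²|χ|² dr = 1, i.e. A² = (3·π·a^5)^(−1).
In terms of u = r/a (A², 4π and the length scale all cancel between numerator and denominator), P = [∫_{0}^{2.2} u^4·e^(-2·u) du] / [∫_{0}^{∞} u^4·e^(-2·u) du].
Using ∫ u^4·e^(-2·u) du = -(u^4/2 + u^3 + 3·u^2/2 + 3·u/2 + 3/4)·e^(-2·u), the numerator is ≈ 0.33661 and the denominator is 3/4.
Taking the ratio yields P = 0.4488.

P ≈ 0.449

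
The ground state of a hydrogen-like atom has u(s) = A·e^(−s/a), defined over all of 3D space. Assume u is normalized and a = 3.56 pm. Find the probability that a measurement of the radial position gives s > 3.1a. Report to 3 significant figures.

P ≈ 0.0536

Integrate the radial probability density 4πs²|u|² over s > 3.1a.
The full normalization integral is A²·[π·a^3] = 1, fixing A².
Substituting t = s/a, A², 4π and the length scale all cancel in the ratio: P = ∫_{3.1}^{∞} t^2·e^(-2·t) dt / ∫_{0}^{∞} t^2·e^(-2·t) dt.
Using ∫ t^2·e^(-2·t) dt = -(2·t^2 + 2·t + 1)·e^(-2·t)/4, the numerator is 1321·e^(-31/5)/200 and the denominator is 1/4.
Taking the ratio yields P = 0.05362.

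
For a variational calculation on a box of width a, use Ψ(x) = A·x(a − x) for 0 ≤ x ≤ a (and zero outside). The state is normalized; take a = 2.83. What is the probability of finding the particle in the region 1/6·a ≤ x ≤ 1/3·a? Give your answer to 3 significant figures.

P ≈ 0.174

The probability is P = ∫ |Ψ|² dx over [1/6·a, 1/3·a].
The normalization integral ∫|Ψ|²dx over the whole domain equals a^5/30·A², and A² cancels in the ratio.
Substituting u = x/a, A² and the length scale cancel in the ratio: P = ∫_{1/6}^{1/3} u^2·(1 - u)^2 du / ∫_{0}^{1} u^2·(1 - u)^2 du.
Using ∫ u^2·(1 - u)^2 du = u^3·(6·u^2 - 15·u + 10)/30, the numerator is ≈ 0.0058128 and the denominator is 1/30.
This works out to P = 113/648.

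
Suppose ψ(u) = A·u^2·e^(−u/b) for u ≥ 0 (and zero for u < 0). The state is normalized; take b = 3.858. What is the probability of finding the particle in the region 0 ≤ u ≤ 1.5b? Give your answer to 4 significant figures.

P ≈ 0.1847

|ψ|² is the probability density, so P = ∫_{0}^{1.5b} |ψ|² du.
The normalization integral ∫|ψ|²du over the whole domain equals 3·b^5/4·A², and A² cancels in the ratio.
In terms of t = u/b (A² and the length scale cancel between numerator and denominator), P = [∫_{0}^{1.5} t^4·e^(-2·t) dt] / [∫_{0}^{∞} t^4·e^(-2·t) dt].
Using ∫ t^4·e^(-2·t) dt = -(t^4/2 + t^3 + 3·t^2/2 + 3·t/2 + 3/4)·e^(-2·t), the numerator is 3/4 - 393·e^(-3)/32 and the denominator is 3/4.
Taking the ratio, P = 0.18474.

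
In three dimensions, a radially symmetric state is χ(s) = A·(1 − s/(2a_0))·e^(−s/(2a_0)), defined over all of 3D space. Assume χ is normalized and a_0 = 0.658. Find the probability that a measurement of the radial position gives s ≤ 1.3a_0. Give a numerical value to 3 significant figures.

With dV = 4πs²ds, the probability is ∫|χ|² dV over s ≤ 1.3a_0.
A² is fixed by ∫₀^∞ 4πs²|χ|² ds = 1, i.e. A² = (8·π·a_0^3)^(−1).
Substituting u = s/a_0, A², 4π and the length scale all cancel in the ratio: P = ∫_{0}^{1.3} u^2·(1 - u/2)^2·e^(-u) du / ∫_{0}^{∞} u^2·(1 - u/2)^2·e^(-u) du.
With ∫ u^2·(1 - u/2)^2·e^(-u) du = -(u^4/4 + u^2 + 2·u + 2)·e^(-u) + C, the region integral is ≈ 0.091181 and the full one is 2.
Taking the ratio yields P = 0.04559.

P ≈ 0.0456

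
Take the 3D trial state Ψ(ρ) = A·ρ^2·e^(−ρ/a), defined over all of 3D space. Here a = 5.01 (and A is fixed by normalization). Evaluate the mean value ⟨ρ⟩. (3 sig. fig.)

⟨ρ⟩ ≈ 17.5

⟨ρ⟩ = ∫ ρ |Ψ|² 4πρ² dρ over the full domain.
With ∫₀^∞ ρ^7 e^(−αρ) dρ = 7!/α^8, since the A² factors cancel between numerator and denominator, ⟨ρ⟩ = 7·a/2.
With a = 5.01, ⟨ρ⟩ = 17.54.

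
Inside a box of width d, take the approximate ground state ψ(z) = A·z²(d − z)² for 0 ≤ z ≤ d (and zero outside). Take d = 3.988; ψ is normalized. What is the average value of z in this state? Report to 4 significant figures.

⟨z⟩ ≈ 1.994

By definition ⟨z⟩ = ∫ z |ψ(z)|² dz.
Expanding the polynomial and integrating term by term, the ratio of the moment integral to the normalization integral gives ⟨z⟩ = d/2.
With d = 3.988, ⟨z⟩ = 1.9940.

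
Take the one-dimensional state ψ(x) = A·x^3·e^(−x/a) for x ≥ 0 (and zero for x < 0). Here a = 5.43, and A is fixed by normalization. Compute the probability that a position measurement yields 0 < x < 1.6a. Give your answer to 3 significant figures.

P ≈ 0.0446

The probability is P = ∫ |ψ|² dx over [0, 1.6a].
Since A² = 1/(45·a^7/8), this is the region integral divided by the full normalization integral.
In terms of u = x/a (A² and the length scale cancel between numerator and denominator), P = [∫_{0}^{1.6} u^6·e^(-2·u) du] / [∫_{0}^{∞} u^6·e^(-2·u) du].
With ∫ u^6·e^(-2·u) du = -(4·u^6 + 12·u^5 + 30·u^4 + 60·u^3 + 90·u^2 + 90·u + 45)·e^(-2·u)/8 + C, the region integral is ≈ 0.25098 and the full one is 45/8.
This works out to P = 0.04462.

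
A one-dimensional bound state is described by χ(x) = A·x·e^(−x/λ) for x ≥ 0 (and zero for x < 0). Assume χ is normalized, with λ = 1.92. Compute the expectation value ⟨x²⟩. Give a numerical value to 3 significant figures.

⟨x^2⟩ ≈ 11.1

⟨x²⟩ = ∫ x^2 |χ|² dx over the full domain.
Evaluating both integrals, ⟨x²⟩ = 3·λ^2.
Putting λ = 1.92 gives 11.06.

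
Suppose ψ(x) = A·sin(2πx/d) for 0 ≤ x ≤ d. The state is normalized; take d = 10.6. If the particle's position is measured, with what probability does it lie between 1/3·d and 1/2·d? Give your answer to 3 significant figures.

P ≈ 0.0978

|ψ|² is the probability density, so P = ∫_{1/3·d}^{1/2·d} |ψ|² dx.
The normalization integral ∫|ψ|²dx over the whole domain equals d/2·A², and A² cancels in the ratio.
In terms of u = x/d (A² and the length scale cancel between numerator and denominator), P = [∫_{1/3}^{1/2} sin(2·π·u)^2 du] / [∫_{0}^{1} sin(2·π·u)^2 du].
With ∫ sin(2·π·u)^2 du = u/2 - sin(4·π·u)/(8·π) + C, the region integral is -√(3)/(16·π) + 1/12 and the full one is 1/2.
Evaluating gives P = (-√(3)/8 + π/6)/π.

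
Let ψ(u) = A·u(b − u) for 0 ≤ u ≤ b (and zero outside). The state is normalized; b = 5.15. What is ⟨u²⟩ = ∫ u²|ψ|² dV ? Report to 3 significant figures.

⟨u^2⟩ ≈ 7.58

⟨u²⟩ = ∫ u^2 |ψ|² du over the full domain.
Since the A² factors cancel between numerator and denominator, ⟨u²⟩ = 2·b^2/7.
Putting b = 5.15 gives 7.578.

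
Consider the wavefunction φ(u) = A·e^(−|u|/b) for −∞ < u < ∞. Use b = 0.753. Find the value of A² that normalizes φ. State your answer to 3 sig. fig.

A^2 ≈ 1.33

The normalization condition is ∫|φ|² du = 1 from −∞ to ∞.
∫|φ|² du = A²·(b).
So A² = (b)^(−1).
Plugging in b = 0.753 yields A = 1.152.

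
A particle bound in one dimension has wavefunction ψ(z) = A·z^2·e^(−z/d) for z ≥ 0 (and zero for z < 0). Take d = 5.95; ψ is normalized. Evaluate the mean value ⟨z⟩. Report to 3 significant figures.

⟨z⟩ ≈ 14.9

The expectation value is the |ψ|²-weighted average of z: ∫ z|ψ|² dz.
Recall ∫₀^∞ z^m e^(−z/β) dz = m!·β^(m+1), the ratio of the moment integral to the normalization integral gives ⟨z⟩ = 5·d/2.
Putting d = 5.95 gives 14.88.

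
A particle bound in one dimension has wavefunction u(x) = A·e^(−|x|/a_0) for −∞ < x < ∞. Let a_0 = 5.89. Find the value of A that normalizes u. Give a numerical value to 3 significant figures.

A ≈ 0.412

We need A² ∫|f|² dx = 1, taking the integral from −∞ to ∞.
Recall ∫₀^∞ x^m e^(−x/β) dx = m!·β^(m+1), the integral (without the A² prefactor) comes out to a_0.
Hence A² = 1/[a_0].
Plugging in a_0 = 5.89 yields A = 0.4120.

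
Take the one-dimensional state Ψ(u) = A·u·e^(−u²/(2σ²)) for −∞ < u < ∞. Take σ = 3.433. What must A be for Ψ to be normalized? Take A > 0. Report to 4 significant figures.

The normalization condition is ∫|Ψ|² du = 1 from −∞ to ∞.
∫|Ψ|² du = A²·(√(π)·σ^3/2).
So A² = (√(π)·σ^3/2)^(−1).
With σ = 3.433: A² = 0.027889 and A = 0.16700.

A ≈ 0.1670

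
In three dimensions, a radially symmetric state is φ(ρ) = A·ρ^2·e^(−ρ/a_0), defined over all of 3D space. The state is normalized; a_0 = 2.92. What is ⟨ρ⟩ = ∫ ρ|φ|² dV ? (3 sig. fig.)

The expectation value is the |φ|²-weighted average of ρ: ∫ ρ|φ|² 4πρ² dρ.
With ∫₀^∞ ρ^7 e^(−αρ) dρ = 7!/α^8, evaluating both integrals, ⟨ρ⟩ = 7·a_0/2.
Putting a_0 = 2.92 gives 10.22.

⟨ρ⟩ ≈ 10.2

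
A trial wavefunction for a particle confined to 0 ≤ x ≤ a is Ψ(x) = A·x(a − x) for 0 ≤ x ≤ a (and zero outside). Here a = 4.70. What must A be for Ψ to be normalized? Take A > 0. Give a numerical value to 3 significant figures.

Normalization requires ∫|Ψ|² dx = 1, integrated from 0 to a.
Expanding the polynomial and integrating term by term, with Ψ = A·x(a − x), the integral evaluates to A²·[a^5/30].
With a = 4.70: A² = 0.01308 and A = 0.1144.

A ≈ 0.114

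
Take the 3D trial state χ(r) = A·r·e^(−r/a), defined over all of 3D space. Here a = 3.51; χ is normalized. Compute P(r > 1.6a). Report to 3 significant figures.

With dV = 4πr²dr, the probability is ∫|χ|² dV over r > 1.6a.
A² is fixed by ∫₀^∞ 4πr²|χ|² dr = 1, i.e. A² = (3·π·a^5)^(−1).
In terms of u = r/a (A², 4π and the length scale all cancel between numerator and denominator), P = [∫_{1.6}^{∞} u^4·e^(-2·u) du] / [∫_{0}^{∞} u^4·e^(-2·u) du].
With ∫ u^4·e^(-2·u) du = -(u^4/2 + u^3 + 3·u^2/2 + 3·u/2 + 3/4)·e^(-2·u) + C, the region integral is ≈ 0.58546 and the full one is 3/4.
The region integral divided by the full integral gives P = 0.7806.

P ≈ 0.781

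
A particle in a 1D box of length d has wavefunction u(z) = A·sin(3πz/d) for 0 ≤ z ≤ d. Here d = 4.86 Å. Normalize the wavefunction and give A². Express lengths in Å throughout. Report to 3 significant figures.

A^2 ≈ 0.412 Å^(-1)

Require ∫ |u|² dz = 1 over the whole domain.
Using sin²θ = (1 − cos 2θ)/2, the integral (without the A² prefactor) comes out to d/2.
So A² = (d/2)^(−1).
Substituting d = 4.86 gives A² = 0.4115, so A = 0.6415.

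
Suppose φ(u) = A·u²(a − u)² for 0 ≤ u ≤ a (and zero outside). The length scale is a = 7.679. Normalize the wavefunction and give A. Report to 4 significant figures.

Require ∫ |φ|² du = 1 over the whole domain.
Expanding the polynomial and integrating term by term, ∫|φ|² du = A²·(a^9/630).
Plugging in a = 7.679 yields A = 0.0026049.

A ≈ 0.002605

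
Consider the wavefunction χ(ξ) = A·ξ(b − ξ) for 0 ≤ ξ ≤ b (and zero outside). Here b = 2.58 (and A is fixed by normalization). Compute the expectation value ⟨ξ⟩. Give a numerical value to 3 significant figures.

The expectation value is the |χ|²-weighted average of ξ: ∫ ξ|χ|² dξ.
Expanding the polynomial and integrating term by term, evaluating both integrals, ⟨ξ⟩ = b/2.
With b = 2.58, ⟨ξ⟩ = 1.290.

⟨ξ⟩ ≈ 1.29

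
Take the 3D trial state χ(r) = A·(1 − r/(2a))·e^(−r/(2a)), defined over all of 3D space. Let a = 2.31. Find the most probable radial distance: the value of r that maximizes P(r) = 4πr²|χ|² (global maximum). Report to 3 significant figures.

Differentiate P(r) = 4πr²|χ|² with respect to r and set to zero.
This gives r = a·(√(5) + 3).
With a = 2.31, the most probable radial distance is 12.10.

r ≈ 12.1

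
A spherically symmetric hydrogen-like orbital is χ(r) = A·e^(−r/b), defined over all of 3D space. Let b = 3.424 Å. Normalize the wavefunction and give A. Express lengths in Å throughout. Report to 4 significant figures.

Require ∫ |χ|² 4πr² dr = 1 over the whole domain.
In 3D with spherical symmetry the volume element is 4πr² dr.
Using ∫₀^∞ rⁿ e^(−αr) dr = n!/αⁿ⁺¹, the integral (without the A² prefactor) comes out to π·b^3.
Setting this equal to 1 gives A² = 1/(π·b^3).
Plugging in b = 3.424 yields A = 0.089048.

A ≈ 0.08905 Å^(-3/2)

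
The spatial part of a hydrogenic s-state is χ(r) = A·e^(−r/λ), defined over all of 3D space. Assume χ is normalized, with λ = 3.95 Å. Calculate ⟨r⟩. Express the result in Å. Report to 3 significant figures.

The expectation value is the |χ|²-weighted average of r: ∫ r|χ|² 4πr² dr.
With ∫₀^∞ r^3 e^(−αr) dr = 3!/α^4, evaluating both integrals, ⟨r⟩ = 3·λ/2.
With λ = 3.95, ⟨r⟩ = 5.925.

⟨r⟩ ≈ 5.93 Å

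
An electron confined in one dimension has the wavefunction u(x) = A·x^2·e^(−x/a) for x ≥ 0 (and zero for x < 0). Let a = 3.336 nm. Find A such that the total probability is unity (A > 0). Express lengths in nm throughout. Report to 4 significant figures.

Require ∫ |u|² dx = 1 over the whole domain.
With ∫₀^∞ x^4 e^(−αx) dx = 4!/α^5, carrying out the integral gives A² · 3·a^5/4.
So A² = (3·a^5/4)^(−1).
Plugging in a = 3.336 yields A = 0.056807.

A ≈ 0.05681 nm^(-5/2)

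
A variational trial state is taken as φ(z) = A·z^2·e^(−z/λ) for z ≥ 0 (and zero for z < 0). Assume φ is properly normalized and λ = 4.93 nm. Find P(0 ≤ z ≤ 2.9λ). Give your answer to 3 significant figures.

The probability is P = ∫ |φ|² dz over [0, 2.9λ].
Since A² = 1/(3·λ^5/4), this is the region integral divided by the full normalization integral.
In terms of u = z/λ (A² and the length scale cancel between numerator and denominator), P = [∫_{0}^{2.9} u^4·e^(-2·u) du] / [∫_{0}^{∞} u^4·e^(-2·u) du].
Using ∫ u^4·e^(-2·u) du = -(u^4/2 + u^3 + 3·u^2/2 + 3·u/2 + 3/4)·e^(-2·u), the numerator is ≈ 0.51546 and the denominator is 3/4.
The result is P = 0.6873.

P ≈ 0.687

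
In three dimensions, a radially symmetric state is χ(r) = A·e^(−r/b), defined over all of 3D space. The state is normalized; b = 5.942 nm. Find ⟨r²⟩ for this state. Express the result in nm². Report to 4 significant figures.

The expectation value is the |χ|²-weighted average of r^2: ∫ r^2|χ|² 4πr² dr.
Evaluating both integrals, ⟨r²⟩ = 3·b^2.
With b = 5.942, ⟨r^2⟩ = 105.92.

⟨r^2⟩ ≈ 105.9 nm^2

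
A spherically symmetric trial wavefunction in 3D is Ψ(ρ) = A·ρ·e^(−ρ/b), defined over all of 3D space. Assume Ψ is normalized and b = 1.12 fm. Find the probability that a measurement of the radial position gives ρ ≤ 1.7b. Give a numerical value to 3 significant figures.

P ≈ 0.256

With dV = 4πρ²dρ, the probability is ∫|Ψ|² dV over ρ ≤ 1.7b.
Normalization gives A² = 1/(3·π·b^5).
In terms of u = ρ/b (A², 4π and the length scale all cancel between numerator and denominator), P = [∫_{0}^{1.7} u^4·e^(-2·u) du] / [∫_{0}^{∞} u^4·e^(-2·u) du].
Using ∫ u^4·e^(-2·u) du = -(u^4/2 + u^3 + 3·u^2/2 + 3·u/2 + 3/4)·e^(-2·u), the numerator is ≈ 0.19186 and the denominator is 3/4.
This evaluates to P = 0.2558.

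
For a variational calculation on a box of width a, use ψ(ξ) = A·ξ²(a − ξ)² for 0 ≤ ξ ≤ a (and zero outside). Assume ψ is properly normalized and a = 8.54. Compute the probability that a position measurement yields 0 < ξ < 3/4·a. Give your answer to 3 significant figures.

|ψ|² is the probability density, so P = ∫_{0}^{3/4·a} |ψ|² dξ.
With A² fixed by ∫|ψ|² = 1, i.e. A² = (a^9/630)^(−1), substitute and integrate.
In terms of u = ξ/a (A² and the length scale cancel between numerator and denominator), P = [∫_{0}^{3/4} u^4·(1 - u)^4 du] / [∫_{0}^{1} u^4·(1 - u)^4 du].
Using ∫ u^4·(1 - u)^4 du = u^5·(70·u^4 - 315·u^3 + 540·u^2 - 420·u + 126)/630, the numerator is ≈ 0.0015096 and the denominator is 1/630.
The result is P = 0.9511.

P ≈ 0.951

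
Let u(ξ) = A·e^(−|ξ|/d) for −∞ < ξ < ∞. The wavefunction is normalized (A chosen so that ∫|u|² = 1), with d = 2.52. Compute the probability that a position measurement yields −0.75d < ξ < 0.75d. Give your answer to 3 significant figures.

P ≈ 0.777

The probability is P = ∫ |u|² dξ over [−0.75d, 0.75d].
With A² fixed by ∫|u|² = 1, i.e. A² = (d)^(−1), substitute and integrate.
Both integrals are even about ξ = 0, so only the ξ ≥ 0 halves are needed (the factors of 2 cancel). Substituting t = ξ/d, A² and the length scale cancel in the ratio: P = ∫_{0}^{0.75} e^(-2·t) dt / ∫_{0}^{∞} e^(-2·t) dt.
With ∫ e^(-2·t) dt = -e^(-2·t)/2 + C, the region integral is 1/2 - e^(-3/2)/2 and the full one is 1/2.
Taking the ratio, P = 0.7769.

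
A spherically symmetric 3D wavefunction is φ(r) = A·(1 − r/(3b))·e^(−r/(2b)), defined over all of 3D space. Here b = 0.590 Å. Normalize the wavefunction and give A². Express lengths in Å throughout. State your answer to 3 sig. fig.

We need A² ∫|f|² 4πr² dr = 1, taking the integral from 0 to ∞.
The angular integral contributes 4π, leaving ∫₀^∞ r²|φ|² dr.
With ∫₀^∞ r^4 e^(−αr) dr = 4!/α^5, carrying out the integral gives A² · 8·π·b^3/3.
So A² = (8·π·b^3/3)^(−1).
Substituting b = 0.590 gives A² = 0.5812, so A = 0.7624.

A^2 ≈ 0.581 Å^(-3)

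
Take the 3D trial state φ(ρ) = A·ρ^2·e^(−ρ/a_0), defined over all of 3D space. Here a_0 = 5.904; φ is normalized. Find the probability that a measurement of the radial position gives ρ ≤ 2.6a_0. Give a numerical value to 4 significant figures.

P ≈ 0.2676

With dV = 4πρ²dρ, the probability is ∫|φ|² dV over ρ ≤ 2.6a_0.
Normalization gives A² = 1/(45·π·a_0^7/2).
Substituting u = ρ/a_0, A², 4π and the length scale all cancel in the ratio: P = ∫_{0}^{2.6} u^6·e^(-2·u) du / ∫_{0}^{∞} u^6·e^(-2·u) du.
Using ∫ u^6·e^(-2·u) du = -(4·u^6 + 12·u^5 + 30·u^4 + 60·u^3 + 90·u^2 + 90·u + 45)·e^(-2·u)/8, the numerator is ≈ 1.50529 and the denominator is 45/8.
The region integral divided by the full integral gives P = 0.26761.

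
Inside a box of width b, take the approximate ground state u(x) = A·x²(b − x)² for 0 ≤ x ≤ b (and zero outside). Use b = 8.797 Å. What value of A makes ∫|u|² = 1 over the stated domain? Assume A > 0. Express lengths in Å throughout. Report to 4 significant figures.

A ≈ 0.001413 Å^(-9/2)

Normalization requires ∫|u|² dx = 1, integrated from 0 to b.
Expanding the polynomial and integrating term by term, ∫|u|² dx = A²·(b^9/630).
Plugging in b = 8.797 yields A = 0.0014131.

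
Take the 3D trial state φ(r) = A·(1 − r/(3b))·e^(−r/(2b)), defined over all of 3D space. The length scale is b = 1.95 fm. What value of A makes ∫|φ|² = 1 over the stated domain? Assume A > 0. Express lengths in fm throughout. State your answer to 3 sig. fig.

Normalization requires ∫|φ|² 4πr² dr = 1, integrated from 0 to ∞.
Carrying out the integral gives A² · 8·π·b^3/3.
Setting this equal to 1 gives A² = 1/(8·π·b^3/3).
Plugging in b = 1.95 yields A = 0.1269.

A ≈ 0.127 fm^(-3/2)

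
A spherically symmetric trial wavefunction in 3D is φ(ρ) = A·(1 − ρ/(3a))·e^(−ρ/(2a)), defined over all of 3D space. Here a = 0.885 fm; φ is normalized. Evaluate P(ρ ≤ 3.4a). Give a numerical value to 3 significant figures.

P = ∫ |φ|² 4πρ² dρ over ρ ≤ 3.4a.
Normalization gives A² = 1/(8·π·a^3/3).
Let u = ρ/a; then A², 4π and the length scale all cancel, so P = ∫_{0}^{3.4} u^2·(1 - u/3)^2·e^(-u) du ÷ ∫_{0}^{∞} u^2·(1 - u/3)^2·e^(-u) du.
Using ∫ u^2·(1 - u/3)^2·e^(-u) du = (-u^4 + 2·u^3 - 3·u^2 - 6·u - 6)·e^(-u)/9, the numerator is ≈ 0.23613 and the denominator is 2/3.
Taking the ratio yields P = 0.3542.

P ≈ 0.354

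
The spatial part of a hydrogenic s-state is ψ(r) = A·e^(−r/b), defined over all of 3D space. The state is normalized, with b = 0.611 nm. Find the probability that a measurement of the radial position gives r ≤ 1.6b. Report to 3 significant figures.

With dV = 4πr²dr, the probability is ∫|ψ|² dV over r ≤ 1.6b.
A² is fixed by ∫₀^∞ 4πr²|ψ|² dr = 1, i.e. A² = (π·b^3)^(−1).
Substituting u = r/b, A², 4π and the length scale all cancel in the ratio: P = ∫_{0}^{1.6} u^2·e^(-2·u) du / ∫_{0}^{∞} u^2·e^(-2·u) du.
An antiderivative of u^2·e^(-2·u) is -(2·u^2 + 2·u + 1)·e^(-2·u)/4; evaluating from 0 to 1.6 gives 1/4 - 233·e^(-16/5)/100, while the full integral is 1/4.
This evaluates to P = 0.6201.

P ≈ 0.620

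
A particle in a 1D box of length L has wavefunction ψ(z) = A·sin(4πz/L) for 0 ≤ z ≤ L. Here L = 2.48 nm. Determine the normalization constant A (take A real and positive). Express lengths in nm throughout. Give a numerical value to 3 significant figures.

A ≈ 0.898 nm^(-1/2)

The normalization condition is ∫|ψ|² dz = 1 from 0 to L.
With ∫₀^L sin²(nπz/L) dz = L/2, the integral (without the A² prefactor) comes out to L/2.
With L = 2.48: A² = 0.8065 and A = 0.8980.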